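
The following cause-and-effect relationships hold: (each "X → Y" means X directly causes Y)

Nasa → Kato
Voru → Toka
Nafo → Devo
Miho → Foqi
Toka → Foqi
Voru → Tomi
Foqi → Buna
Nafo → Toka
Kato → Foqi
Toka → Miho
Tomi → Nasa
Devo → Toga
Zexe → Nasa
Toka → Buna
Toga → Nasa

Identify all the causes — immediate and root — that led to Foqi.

Devo, Kato, Miho, Nafo, Nasa, Toga, Toka, Tomi, Voru, Zexe

Immediate causes of Foqi: Toka, Miho, Kato.
Further upstream: Voru, Nafo, Devo, Zexe, Toga, Tomi, Nasa.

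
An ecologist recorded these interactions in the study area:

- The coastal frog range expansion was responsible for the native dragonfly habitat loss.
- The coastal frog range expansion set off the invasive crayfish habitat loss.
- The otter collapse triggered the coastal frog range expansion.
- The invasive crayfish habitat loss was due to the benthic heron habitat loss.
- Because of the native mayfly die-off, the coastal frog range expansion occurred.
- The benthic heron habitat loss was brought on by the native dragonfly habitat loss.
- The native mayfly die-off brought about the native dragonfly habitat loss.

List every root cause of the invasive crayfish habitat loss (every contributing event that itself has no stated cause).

the native mayfly die-off, the otter collapse

Tracing upstream from the invasive crayfish habitat loss: the invasive crayfish habitat loss ← the coastal frog range expansion ← the native mayfly die-off.
A separate upstream branch: the invasive crayfish habitat loss ← the coastal frog range expansion ← the otter collapse.
Each of those chain origins has no stated cause.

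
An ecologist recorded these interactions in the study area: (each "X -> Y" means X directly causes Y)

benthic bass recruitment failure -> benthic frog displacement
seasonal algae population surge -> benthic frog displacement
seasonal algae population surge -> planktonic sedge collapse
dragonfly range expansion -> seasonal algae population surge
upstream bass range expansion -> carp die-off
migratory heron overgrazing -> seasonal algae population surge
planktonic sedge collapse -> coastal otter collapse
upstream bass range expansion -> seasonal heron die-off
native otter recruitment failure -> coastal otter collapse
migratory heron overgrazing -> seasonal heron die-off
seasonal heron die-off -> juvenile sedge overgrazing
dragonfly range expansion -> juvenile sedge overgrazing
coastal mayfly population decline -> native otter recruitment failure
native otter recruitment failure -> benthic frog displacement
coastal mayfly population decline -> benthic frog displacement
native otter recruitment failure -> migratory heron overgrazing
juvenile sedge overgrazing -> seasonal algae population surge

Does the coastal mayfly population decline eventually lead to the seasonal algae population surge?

Yes

There is a causal chain: the coastal mayfly population decline → the native otter recruitment failure → the migratory heron overgrazing → the seasonal algae population surge.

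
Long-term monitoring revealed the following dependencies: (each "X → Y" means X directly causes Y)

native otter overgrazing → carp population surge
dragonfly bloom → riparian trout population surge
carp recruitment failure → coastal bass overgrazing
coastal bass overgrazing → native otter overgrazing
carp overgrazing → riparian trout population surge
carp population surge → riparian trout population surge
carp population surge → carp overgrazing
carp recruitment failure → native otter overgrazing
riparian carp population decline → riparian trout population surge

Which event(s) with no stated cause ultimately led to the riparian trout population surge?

the carp recruitment failure, the dragonfly bloom, the riparian carp population decline

Tracing upstream from the riparian trout population surge: the riparian trout population surge ← the carp population surge ← the native otter overgrazing ← the carp recruitment failure.
A separate upstream branch: the riparian trout population surge ← the dragonfly bloom.
A separate upstream branch: the riparian trout population surge ← the riparian carp population decline.
Each of those chain origins has no stated cause.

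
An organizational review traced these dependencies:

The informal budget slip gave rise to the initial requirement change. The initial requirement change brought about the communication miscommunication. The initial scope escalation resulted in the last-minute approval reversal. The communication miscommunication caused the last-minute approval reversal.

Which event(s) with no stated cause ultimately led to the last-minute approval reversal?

the informal budget slip, the initial scope escalation

Tracing upstream from the last-minute approval reversal: the last-minute approval reversal ← the communication miscommunication ← the initial requirement change ← the informal budget slip.
A separate upstream branch: the last-minute approval reversal ← the initial scope escalation.
Each of those chain origins has no stated cause.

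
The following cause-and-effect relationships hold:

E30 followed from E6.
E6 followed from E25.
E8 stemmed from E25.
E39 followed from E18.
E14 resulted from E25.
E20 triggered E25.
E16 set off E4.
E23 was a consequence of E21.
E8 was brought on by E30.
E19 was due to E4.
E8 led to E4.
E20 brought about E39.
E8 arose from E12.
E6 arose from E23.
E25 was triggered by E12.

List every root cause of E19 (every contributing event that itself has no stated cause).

E12, E16, E20, E21

Tracing upstream from E19: E19 ← E4 ← E8 ← E12.
A separate upstream branch: E19 ← E4 ← E8 ← E25 ← E20.
A separate upstream branch: E19 ← E4 ← E8 ← E30 ← E6 ← E23 ← E21.
A separate upstream branch: E19 ← E4 ← E16.
Each of those chain origins has no stated cause.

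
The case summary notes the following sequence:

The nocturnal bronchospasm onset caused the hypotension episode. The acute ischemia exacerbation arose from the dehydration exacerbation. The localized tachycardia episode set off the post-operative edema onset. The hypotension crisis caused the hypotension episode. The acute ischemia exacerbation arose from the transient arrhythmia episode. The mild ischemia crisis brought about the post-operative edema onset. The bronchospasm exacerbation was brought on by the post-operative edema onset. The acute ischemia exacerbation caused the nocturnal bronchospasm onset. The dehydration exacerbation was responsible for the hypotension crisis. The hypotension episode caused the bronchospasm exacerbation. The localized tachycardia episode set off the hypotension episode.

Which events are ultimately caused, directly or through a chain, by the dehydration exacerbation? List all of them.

Direct effects: the acute ischemia exacerbation, the hypotension crisis.
2 steps out: the nocturnal bronchospasm onset, the hypotension episode.
3 steps out: the bronchospasm exacerbation.
Not reachable from it: the transient arrhythmia episode, the mild ischemia crisis, the localized tachycardia episode, the post-operative edema onset.

the acute ischemia exacerbation, the bronchospasm exacerbation, the hypotension crisis, the hypotension episode, the nocturnal bronchospasm onset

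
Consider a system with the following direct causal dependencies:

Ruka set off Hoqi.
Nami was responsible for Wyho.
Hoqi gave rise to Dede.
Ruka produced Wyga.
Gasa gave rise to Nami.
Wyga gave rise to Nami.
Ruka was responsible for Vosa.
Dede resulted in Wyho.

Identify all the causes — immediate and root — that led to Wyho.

Dede, Gasa, Hoqi, Nami, Ruka, Wyga

Immediate causes of Wyho: Nami, Dede.
Further upstream: Ruka, Wyga, Hoqi, Gasa.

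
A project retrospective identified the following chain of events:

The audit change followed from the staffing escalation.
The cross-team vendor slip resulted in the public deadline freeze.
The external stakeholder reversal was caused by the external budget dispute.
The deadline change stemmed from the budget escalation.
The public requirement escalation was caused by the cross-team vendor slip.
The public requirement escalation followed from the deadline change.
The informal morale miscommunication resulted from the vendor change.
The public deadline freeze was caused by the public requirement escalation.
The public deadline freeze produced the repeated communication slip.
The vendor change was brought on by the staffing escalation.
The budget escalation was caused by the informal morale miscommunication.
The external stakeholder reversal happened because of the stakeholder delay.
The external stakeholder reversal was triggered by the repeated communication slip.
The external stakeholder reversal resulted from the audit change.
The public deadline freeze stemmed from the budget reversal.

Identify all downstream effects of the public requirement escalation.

the external stakeholder reversal, the public deadline freeze, the repeated communication slip

Direct effects: the public deadline freeze.
2 steps out: the repeated communication slip.
3 steps out: the external stakeholder reversal.
Not reachable from it: the staffing escalation, the budget reversal, the vendor change, the informal morale miscommunication, the budget escalation, the stakeholder delay, the deadline change, the cross-team vendor slip, the audit change, the external budget dispute.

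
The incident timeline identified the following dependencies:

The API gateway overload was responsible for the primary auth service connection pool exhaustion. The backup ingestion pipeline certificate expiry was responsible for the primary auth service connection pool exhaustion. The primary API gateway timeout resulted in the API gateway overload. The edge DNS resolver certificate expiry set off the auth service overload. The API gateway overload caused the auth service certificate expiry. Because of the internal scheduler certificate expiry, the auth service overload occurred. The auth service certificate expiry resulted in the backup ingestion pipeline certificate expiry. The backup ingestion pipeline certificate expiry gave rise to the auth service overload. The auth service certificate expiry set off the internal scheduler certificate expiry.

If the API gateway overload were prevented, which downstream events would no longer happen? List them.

Downstream of the API gateway overload: the auth service certificate expiry, the backup ingestion pipeline certificate expiry, the primary auth service connection pool exhaustion, the internal scheduler certificate expiry, the auth service overload.
Of those, still caused via another path: the auth service overload.
The remainder have no surviving cause.

the auth service certificate expiry, the backup ingestion pipeline certificate expiry, the internal scheduler certificate expiry, the primary auth service connection pool exhaustion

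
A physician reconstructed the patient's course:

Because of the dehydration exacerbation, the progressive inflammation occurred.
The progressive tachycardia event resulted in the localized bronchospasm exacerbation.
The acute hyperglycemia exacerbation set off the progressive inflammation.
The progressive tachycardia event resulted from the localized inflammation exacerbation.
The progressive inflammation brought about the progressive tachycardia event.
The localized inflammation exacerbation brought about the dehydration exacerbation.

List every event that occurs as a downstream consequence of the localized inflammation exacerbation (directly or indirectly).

Direct effects: the dehydration exacerbation, the progressive tachycardia event.
2 steps out: the progressive inflammation, the localized bronchospasm exacerbation.
Not reachable from it: the acute hyperglycemia exacerbation.

the dehydration exacerbation, the localized bronchospasm exacerbation, the progressive inflammation, the progressive tachycardia event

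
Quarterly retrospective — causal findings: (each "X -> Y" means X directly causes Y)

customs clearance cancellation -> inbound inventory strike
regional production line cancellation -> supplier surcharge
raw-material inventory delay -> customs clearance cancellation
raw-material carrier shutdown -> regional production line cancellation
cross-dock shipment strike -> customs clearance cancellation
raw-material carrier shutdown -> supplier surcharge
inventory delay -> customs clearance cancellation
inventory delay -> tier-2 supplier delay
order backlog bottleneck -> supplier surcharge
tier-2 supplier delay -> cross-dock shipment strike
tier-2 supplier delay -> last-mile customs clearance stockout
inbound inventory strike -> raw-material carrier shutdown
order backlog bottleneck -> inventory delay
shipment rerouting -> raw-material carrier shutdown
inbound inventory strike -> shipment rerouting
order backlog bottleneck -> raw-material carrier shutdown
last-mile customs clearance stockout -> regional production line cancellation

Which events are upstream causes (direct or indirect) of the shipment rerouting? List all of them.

Immediate cause of the shipment rerouting: the inbound inventory strike.
Further upstream: the order backlog bottleneck, the inventory delay, the tier-2 supplier delay, the cross-dock shipment strike, the customs clearance cancellation, the raw-material inventory delay.

the cross-dock shipment strike, the customs clearance cancellation, the inbound inventory strike, the inventory delay, the order backlog bottleneck, the raw-material inventory delay, the tier-2 supplier delay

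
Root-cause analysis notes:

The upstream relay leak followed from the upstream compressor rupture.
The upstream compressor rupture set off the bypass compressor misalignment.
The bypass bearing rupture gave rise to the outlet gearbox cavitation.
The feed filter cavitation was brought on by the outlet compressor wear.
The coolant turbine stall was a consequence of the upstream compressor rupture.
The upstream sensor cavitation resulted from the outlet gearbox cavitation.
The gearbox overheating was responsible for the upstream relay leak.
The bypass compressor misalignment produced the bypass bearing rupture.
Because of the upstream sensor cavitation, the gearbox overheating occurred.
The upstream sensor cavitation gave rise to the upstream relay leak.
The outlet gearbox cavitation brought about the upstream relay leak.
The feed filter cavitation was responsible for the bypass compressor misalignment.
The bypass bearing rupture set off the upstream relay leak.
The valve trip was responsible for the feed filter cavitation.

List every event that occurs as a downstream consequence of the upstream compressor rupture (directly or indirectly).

the bypass bearing rupture, the bypass compressor misalignment, the coolant turbine stall, the gearbox overheating, the outlet gearbox cavitation, the upstream relay leak, the upstream sensor cavitation

Direct effects: the bypass compressor misalignment, the coolant turbine stall, the upstream relay leak.
2 steps out: the bypass bearing rupture.
3 steps out: the outlet gearbox cavitation.
4 steps out: the upstream sensor cavitation.
5 steps out: the gearbox overheating.
Not reachable from it: the outlet compressor wear, the valve trip, the feed filter cavitation.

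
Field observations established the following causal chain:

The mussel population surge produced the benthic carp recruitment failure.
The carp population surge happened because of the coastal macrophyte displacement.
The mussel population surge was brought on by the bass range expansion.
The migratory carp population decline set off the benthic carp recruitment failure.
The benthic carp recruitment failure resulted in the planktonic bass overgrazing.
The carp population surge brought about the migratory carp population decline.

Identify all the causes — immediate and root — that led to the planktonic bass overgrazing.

Immediate cause of the planktonic bass overgrazing: the benthic carp recruitment failure.
Further upstream: the bass range expansion, the coastal macrophyte displacement, the carp population surge, the migratory carp population decline, the mussel population surge.

the bass range expansion, the benthic carp recruitment failure, the carp population surge, the coastal macrophyte displacement, the migratory carp population decline, the mussel population surge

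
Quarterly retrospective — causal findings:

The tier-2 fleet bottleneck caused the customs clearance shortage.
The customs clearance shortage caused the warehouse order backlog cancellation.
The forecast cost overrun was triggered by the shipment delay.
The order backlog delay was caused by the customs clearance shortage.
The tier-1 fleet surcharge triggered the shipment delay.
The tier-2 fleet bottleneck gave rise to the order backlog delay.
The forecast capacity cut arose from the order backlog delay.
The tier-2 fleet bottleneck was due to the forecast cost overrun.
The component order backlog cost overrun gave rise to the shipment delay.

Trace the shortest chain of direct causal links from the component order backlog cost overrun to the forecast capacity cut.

the component order backlog cost overrun → the shipment delay
the shipment delay → the forecast cost overrun
the forecast cost overrun → the tier-2 fleet bottleneck
the tier-2 fleet bottleneck → the order backlog delay
the order backlog delay → the forecast capacity cut
Length: 5 steps.

the component order backlog cost overrun → the shipment delay → the forecast cost overrun → the tier-2 fleet bottleneck → the order backlog delay → the forecast capacity cut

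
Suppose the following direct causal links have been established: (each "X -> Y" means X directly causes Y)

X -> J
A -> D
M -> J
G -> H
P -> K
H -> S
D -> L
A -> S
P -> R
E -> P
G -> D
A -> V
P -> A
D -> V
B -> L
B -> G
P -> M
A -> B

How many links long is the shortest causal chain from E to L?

4

Shortest chain: E → P → A → B → L.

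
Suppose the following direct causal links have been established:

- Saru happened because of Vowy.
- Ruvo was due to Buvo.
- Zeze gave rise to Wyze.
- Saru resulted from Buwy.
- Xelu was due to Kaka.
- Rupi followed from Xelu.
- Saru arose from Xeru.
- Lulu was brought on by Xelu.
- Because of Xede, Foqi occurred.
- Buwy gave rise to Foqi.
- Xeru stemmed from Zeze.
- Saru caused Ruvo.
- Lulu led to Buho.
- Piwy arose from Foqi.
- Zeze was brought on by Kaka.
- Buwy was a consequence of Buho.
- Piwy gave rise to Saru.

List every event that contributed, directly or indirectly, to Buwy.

Immediate cause of Buwy: Buho.
Further upstream: Kaka, Xelu, Lulu.

Buho, Kaka, Lulu, Xelu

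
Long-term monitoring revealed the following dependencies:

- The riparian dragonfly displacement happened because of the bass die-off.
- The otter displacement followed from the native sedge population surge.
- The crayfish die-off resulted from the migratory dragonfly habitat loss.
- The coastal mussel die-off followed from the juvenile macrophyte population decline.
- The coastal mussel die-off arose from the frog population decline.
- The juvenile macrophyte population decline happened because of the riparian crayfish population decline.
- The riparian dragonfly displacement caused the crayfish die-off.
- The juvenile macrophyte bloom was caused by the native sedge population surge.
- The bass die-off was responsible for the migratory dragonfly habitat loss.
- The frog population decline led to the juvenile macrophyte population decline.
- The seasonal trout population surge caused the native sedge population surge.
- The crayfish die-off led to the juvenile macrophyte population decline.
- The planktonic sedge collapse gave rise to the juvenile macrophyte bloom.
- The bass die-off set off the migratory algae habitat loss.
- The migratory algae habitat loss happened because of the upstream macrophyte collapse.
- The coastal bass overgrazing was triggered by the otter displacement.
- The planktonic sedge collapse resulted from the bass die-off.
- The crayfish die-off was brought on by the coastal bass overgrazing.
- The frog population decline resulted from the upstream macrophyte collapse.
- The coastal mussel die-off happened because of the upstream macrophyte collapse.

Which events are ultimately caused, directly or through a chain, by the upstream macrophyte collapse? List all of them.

Direct effects: the migratory algae habitat loss, the frog population decline, the coastal mussel die-off.
2 steps out: the juvenile macrophyte population decline.
Not reachable from it: the bass die-off, the riparian dragonfly displacement, the seasonal trout population surge, the native sedge population surge, the planktonic sedge collapse, the otter displacement, the migratory dragonfly habitat loss, the coastal bass overgrazing, the crayfish die-off, the juvenile macrophyte bloom, the riparian crayfish population decline.

the coastal mussel die-off, the frog population decline, the juvenile macrophyte population decline, the migratory algae habitat loss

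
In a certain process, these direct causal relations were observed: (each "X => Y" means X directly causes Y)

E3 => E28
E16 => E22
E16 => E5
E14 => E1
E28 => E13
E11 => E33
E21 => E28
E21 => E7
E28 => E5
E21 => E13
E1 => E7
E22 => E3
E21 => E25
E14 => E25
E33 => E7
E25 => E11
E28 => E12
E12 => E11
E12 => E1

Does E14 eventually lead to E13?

E14 leads to E25, E11, E33, E1, E7; E13 is not among them.

No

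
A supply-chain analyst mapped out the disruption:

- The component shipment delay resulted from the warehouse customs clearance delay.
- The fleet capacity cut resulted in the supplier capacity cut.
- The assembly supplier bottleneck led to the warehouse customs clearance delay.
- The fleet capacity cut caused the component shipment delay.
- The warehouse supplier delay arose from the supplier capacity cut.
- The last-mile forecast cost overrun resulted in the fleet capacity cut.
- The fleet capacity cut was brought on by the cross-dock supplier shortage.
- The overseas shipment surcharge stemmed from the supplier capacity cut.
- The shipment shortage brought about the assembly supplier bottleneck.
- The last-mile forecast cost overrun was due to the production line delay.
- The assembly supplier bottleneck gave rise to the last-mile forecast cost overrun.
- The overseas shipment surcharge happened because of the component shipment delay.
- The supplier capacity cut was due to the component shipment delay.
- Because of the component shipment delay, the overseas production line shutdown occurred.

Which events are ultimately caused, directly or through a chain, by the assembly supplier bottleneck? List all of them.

the component shipment delay, the fleet capacity cut, the last-mile forecast cost overrun, the overseas production line shutdown, the overseas shipment surcharge, the supplier capacity cut, the warehouse customs clearance delay, the warehouse supplier delay

Direct effects: the last-mile forecast cost overrun, the warehouse customs clearance delay.
2 steps out: the fleet capacity cut, the component shipment delay.
3 steps out: the overseas production line shutdown, the supplier capacity cut, the overseas shipment surcharge.
4 steps out: the warehouse supplier delay.
Not reachable from it: the cross-dock supplier shortage, the shipment shortage, the production line delay.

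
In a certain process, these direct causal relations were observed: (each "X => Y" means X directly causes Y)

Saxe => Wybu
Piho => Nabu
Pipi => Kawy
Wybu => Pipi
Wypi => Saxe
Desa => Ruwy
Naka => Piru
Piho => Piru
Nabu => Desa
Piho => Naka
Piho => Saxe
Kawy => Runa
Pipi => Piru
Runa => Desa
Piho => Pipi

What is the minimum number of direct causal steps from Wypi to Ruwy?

Shortest chain: Wypi → Saxe → Wybu → Pipi → Kawy → Runa → Desa → Ruwy.

7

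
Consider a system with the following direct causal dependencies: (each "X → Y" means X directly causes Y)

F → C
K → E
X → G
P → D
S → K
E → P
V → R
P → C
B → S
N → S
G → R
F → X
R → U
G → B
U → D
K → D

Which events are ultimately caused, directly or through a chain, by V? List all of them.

Direct effects: R.
2 steps out: U.
3 steps out: D.
Not reachable from it: N, F, X, G, B, S, K, E, P, C.

D, R, U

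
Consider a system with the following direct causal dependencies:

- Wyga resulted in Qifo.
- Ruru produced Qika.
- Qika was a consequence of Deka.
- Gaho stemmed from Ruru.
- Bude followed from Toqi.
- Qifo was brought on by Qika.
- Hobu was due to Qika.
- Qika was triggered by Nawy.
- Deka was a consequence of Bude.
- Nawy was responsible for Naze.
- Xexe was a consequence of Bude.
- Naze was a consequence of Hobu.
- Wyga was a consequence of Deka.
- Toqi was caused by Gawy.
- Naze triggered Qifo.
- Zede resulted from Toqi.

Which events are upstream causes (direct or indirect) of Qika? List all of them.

Immediate causes of Qika: Ruru, Deka, Nawy.
Further upstream: Gawy, Toqi, Bude.

Bude, Deka, Gawy, Nawy, Ruru, Toqi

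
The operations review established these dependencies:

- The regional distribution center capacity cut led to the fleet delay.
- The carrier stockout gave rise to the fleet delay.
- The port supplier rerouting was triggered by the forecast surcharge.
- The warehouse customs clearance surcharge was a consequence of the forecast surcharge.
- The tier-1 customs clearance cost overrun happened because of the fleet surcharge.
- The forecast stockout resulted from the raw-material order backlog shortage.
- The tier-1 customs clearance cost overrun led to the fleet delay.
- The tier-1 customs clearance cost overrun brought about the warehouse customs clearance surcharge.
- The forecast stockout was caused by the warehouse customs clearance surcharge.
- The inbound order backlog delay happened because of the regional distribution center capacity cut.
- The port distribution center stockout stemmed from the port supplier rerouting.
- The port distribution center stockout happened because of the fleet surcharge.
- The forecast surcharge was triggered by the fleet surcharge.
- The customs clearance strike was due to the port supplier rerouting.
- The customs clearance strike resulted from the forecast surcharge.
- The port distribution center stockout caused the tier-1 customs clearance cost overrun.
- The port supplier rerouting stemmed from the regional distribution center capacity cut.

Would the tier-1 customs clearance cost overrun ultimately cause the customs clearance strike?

No

The tier-1 customs clearance cost overrun leads to the warehouse customs clearance surcharge, the forecast stockout, the fleet delay; the customs clearance strike is not among them.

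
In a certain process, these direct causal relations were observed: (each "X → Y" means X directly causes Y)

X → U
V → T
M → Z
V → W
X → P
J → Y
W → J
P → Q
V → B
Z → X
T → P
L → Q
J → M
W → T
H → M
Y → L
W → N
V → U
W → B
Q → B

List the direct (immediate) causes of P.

T, X

Upstream contributors include V, H, W, J, M, Z, but only T, X feed directly into P.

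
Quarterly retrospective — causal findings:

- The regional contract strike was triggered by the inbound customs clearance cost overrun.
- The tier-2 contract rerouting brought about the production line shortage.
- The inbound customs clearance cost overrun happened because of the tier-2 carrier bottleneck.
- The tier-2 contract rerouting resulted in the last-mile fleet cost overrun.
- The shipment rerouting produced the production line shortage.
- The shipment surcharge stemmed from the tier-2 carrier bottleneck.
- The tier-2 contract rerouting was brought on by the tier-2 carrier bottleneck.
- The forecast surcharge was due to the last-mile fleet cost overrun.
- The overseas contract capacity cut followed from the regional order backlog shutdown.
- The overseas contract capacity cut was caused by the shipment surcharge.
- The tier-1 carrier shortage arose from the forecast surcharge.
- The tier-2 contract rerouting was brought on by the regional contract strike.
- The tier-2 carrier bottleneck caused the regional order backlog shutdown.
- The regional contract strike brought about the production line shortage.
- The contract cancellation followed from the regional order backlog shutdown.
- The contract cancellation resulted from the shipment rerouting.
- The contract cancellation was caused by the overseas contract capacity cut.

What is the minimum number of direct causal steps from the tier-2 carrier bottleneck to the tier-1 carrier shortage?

Shortest chain: the tier-2 carrier bottleneck → the tier-2 contract rerouting → the last-mile fleet cost overrun → the forecast surcharge → the tier-1 carrier shortage.

4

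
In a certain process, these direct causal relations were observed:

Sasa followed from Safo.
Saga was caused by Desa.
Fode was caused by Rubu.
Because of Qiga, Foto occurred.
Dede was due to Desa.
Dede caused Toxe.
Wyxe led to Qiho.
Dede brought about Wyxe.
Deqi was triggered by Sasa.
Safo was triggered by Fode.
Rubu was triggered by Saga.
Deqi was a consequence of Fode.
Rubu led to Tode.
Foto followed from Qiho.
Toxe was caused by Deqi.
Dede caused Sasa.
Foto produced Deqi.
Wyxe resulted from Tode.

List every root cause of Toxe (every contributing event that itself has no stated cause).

Desa, Qiga

Tracing upstream from Toxe: Toxe ← Dede ← Desa.
A separate upstream branch: Toxe ← Deqi ← Foto ← Qiga.
Each of those chain origins has no stated cause.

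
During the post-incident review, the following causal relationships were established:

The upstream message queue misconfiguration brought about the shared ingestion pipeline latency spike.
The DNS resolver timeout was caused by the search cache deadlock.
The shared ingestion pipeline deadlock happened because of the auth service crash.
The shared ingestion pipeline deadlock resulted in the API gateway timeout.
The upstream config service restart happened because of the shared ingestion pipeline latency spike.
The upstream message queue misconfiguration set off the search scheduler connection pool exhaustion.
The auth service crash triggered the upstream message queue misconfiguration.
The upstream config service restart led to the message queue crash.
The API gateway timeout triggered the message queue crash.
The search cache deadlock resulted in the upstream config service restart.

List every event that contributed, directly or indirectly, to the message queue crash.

the API gateway timeout, the auth service crash, the search cache deadlock, the shared ingestion pipeline deadlock, the shared ingestion pipeline latency spike, the upstream config service restart, the upstream message queue misconfiguration

Immediate causes of the message queue crash: the upstream config service restart, the API gateway timeout.
Further upstream: the auth service crash, the shared ingestion pipeline deadlock, the upstream message queue misconfiguration, the shared ingestion pipeline latency spike, the search cache deadlock.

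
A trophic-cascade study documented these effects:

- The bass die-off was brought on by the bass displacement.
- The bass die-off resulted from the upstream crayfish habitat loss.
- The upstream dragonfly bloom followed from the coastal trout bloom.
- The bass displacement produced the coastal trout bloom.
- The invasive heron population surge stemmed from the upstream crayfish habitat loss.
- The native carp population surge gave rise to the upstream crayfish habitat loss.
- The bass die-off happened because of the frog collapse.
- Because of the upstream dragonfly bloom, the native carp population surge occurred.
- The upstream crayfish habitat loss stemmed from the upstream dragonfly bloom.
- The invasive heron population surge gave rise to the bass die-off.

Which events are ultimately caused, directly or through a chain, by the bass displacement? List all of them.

the bass die-off, the coastal trout bloom, the invasive heron population surge, the native carp population surge, the upstream crayfish habitat loss, the upstream dragonfly bloom

Direct effects: the coastal trout bloom, the bass die-off.
2 steps out: the upstream dragonfly bloom.
3 steps out: the native carp population surge, the upstream crayfish habitat loss.
4 steps out: the invasive heron population surge.
Not reachable from it: the frog collapse.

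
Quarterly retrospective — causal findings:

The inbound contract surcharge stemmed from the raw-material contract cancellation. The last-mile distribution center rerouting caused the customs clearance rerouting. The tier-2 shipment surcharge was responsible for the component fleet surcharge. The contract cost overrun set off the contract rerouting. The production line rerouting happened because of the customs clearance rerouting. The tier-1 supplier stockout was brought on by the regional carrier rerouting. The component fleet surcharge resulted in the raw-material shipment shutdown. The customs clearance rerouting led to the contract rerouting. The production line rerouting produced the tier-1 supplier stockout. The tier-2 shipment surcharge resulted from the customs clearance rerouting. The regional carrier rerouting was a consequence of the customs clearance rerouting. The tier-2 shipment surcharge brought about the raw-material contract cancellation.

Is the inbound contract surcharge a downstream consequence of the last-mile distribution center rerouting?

There is a causal chain: the last-mile distribution center rerouting → the customs clearance rerouting → the tier-2 shipment surcharge → the raw-material contract cancellation → the inbound contract surcharge.

Yes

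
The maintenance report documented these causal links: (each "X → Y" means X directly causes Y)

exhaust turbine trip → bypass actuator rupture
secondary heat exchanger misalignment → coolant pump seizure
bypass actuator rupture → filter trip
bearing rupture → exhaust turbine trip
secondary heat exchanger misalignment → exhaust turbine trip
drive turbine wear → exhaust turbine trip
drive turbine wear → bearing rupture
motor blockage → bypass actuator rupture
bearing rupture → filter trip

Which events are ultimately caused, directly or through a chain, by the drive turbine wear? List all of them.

the bearing rupture, the bypass actuator rupture, the exhaust turbine trip, the filter trip

Direct effects: the bearing rupture, the exhaust turbine trip.
2 steps out: the bypass actuator rupture, the filter trip.
Not reachable from it: the secondary heat exchanger misalignment, the motor blockage, the coolant pump seizure.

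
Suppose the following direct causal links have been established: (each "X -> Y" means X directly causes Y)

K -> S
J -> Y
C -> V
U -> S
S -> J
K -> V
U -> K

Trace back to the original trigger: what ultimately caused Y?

U

Tracing upstream from Y: Y ← J ← S ← U.
U has no stated cause, so it is the root.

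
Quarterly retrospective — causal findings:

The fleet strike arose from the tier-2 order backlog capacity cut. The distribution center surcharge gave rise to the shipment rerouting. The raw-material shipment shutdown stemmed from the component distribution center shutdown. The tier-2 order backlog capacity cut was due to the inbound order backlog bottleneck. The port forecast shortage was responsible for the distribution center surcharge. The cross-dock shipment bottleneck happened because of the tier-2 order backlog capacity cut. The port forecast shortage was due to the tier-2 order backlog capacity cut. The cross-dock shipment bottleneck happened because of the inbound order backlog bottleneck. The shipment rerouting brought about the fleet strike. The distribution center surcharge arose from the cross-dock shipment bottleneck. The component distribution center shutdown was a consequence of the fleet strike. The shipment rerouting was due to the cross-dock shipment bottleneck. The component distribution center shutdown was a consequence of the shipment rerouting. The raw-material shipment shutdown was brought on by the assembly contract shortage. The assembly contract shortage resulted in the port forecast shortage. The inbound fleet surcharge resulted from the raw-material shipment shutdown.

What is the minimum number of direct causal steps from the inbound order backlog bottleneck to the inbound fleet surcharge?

Shortest chain: the inbound order backlog bottleneck → the tier-2 order backlog capacity cut → the fleet strike → the component distribution center shutdown → the raw-material shipment shutdown → the inbound fleet surcharge.

5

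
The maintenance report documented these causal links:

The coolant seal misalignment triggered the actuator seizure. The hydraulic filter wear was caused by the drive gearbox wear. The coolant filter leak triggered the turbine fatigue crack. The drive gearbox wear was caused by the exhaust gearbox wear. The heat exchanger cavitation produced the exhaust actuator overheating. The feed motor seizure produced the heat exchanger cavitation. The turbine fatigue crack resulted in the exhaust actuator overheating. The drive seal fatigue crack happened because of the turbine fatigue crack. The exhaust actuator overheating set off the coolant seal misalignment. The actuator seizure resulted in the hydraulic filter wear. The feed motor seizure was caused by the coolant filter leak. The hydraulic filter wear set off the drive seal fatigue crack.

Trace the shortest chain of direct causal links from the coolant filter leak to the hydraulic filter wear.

the coolant filter leak → the turbine fatigue crack → the exhaust actuator overheating → the coolant seal misalignment → the actuator seizure → the hydraulic filter wear

the coolant filter leak → the turbine fatigue crack
the turbine fatigue crack → the exhaust actuator overheating
the exhaust actuator overheating → the coolant seal misalignment
the coolant seal misalignment → the actuator seizure
the actuator seizure → the hydraulic filter wear
Length: 5 steps.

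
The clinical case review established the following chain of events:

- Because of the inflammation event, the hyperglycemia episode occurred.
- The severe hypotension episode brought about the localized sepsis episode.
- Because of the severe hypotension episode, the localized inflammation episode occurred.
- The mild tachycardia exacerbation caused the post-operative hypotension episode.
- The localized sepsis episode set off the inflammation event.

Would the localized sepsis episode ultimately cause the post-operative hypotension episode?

The localized sepsis episode leads to the inflammation event, the hyperglycemia episode; the post-operative hypotension episode is not among them.

No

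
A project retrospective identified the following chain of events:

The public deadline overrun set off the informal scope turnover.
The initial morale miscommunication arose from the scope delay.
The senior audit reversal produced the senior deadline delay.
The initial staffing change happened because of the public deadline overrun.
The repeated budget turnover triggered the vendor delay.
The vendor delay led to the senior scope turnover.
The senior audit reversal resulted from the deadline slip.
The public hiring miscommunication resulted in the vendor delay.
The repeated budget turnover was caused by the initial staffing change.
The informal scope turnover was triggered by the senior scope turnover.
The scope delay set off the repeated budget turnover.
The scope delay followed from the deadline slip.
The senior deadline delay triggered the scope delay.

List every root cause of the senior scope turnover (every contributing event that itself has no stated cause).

Tracing upstream from the senior scope turnover: the senior scope turnover ← the vendor delay ← the repeated budget turnover ← the scope delay ← the deadline slip.
A separate upstream branch: the senior scope turnover ← the vendor delay ← the public hiring miscommunication.
A separate upstream branch: the senior scope turnover ← the vendor delay ← the repeated budget turnover ← the initial staffing change ← the public deadline overrun.
Each of those chain origins has no stated cause.

the deadline slip, the public deadline overrun, the public hiring miscommunication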